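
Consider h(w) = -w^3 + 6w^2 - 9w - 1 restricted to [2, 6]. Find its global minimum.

-55

h'(w) = -3w^2 + 12w - 9, whose only zero in [2, 6] is w = 3.
Compare values at every candidate in [2, 6]: h(2) = -3; h(3) = -1; h(6) = -55.
So the minimum is h(6) = -55.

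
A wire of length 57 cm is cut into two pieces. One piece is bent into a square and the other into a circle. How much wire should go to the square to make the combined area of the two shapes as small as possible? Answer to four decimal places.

Let x be the length used for the square. Square side x/4; circle radius (57−x)/(2π).
A(x) = (x/4)² + π·((57−x)/(2π))² = x²/16 + (57−x)²/(4π) for 0 ≤ x ≤ 57. A'(x) = x/8 − (57−x)/(2π) = 0 gives x = 4·57/(π+4) ≈ 31.9257.
A'' = 1/8 + 1/(2π) > 0, so this gives the minimum combined area; x ≈ 31.9257 cm to the square.

31.9257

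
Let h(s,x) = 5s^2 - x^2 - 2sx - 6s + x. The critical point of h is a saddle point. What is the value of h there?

∂h/∂s = 10s - 2x - 6 = 0 and ∂h/∂x = -2s - 2x + 1 = 0, so (s, x) = (7/12, -1/12).
The Hessian has h_{ss} = 10, h_{xx} = -2, h_{sx} = -2, giving D = -24 < 0, so the point is a saddle point.
h(7/12, -1/12) = -43/24.

-43/24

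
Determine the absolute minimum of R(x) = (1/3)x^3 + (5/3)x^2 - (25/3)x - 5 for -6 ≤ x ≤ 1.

Differentiating, R'(x) = x^2 + (10/3)x - 25/3; whose only zero in [-6, 1] is x = -5.
Candidates: R(-6) = 33, R(-5) = 110/3, R(1) = -34/3.
The minimum over the interval is -34/3, attained at x = 1.

-34/3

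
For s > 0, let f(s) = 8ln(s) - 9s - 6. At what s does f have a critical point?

f'(s) = 8/s − 9 = 0 gives s = 8/9.
f''(s) = -8/s², which is negative for s > 0, so this is a local maximum.
f(8/9) = 8·ln(8/9) - 8 - 6 ≈ -14.9423.

8/9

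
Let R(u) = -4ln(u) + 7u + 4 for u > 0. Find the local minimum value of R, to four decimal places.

10.2385

R'(u) = -4/u + 7 = 0 gives u = 4/7.
R''(u) = 4/u², which is positive for u > 0, so this is a local minimum.
R(4/7) = -4·ln(4/7) + 4 + 4 ≈ 10.2385.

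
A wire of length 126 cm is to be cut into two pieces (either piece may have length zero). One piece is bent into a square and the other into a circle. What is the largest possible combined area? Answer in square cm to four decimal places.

Let x be the length used for the square. Square side x/4; circle radius (126−x)/(2π).
A(x) = (x/4)² + π·((126−x)/(2π))² = x²/16 + (126−x)²/(4π) for 0 ≤ x ≤ 126. A'(x) = x/8 − (126−x)/(2π) = 0 gives x = 4·126/(π+4) ≈ 70.5725.
A'' > 0, so the interior critical point is a minimum; the maximum is at an endpoint. A(0) = 1263.3719 and A(126) = 992.2500, so the largest area is 1263.3719.

1263.3719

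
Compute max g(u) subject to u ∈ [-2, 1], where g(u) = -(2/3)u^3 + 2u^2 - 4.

28/3

The derivative is -2u^2 + 4u, whose only zero in [-2, 1] is u = 0.
Evaluating at the critical points and endpoints: g(-2) = 28/3, g(0) = -4, g(1) = -8/3.
Hence the absolute maximum is 28/3 at u = -2.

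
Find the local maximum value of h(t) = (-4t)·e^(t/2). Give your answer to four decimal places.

2.9430

h'(t) = (-4)·e^(t/2) + (-4t)·(1/2)·e^(t/2) = (-2t - 4)·e^(t/2). Since e^(t/2) > 0, the only critical point is t = -2.
h''(-2) has the same sign as -2 < 0, so this is a local maximum.
h(-2) = (8)·e^(-1) ≈ 2.9430.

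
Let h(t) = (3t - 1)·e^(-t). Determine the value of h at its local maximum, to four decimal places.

By the product rule, h'(t) = (-3t + 4)·e^(-t). Since e^(-t) > 0, the only critical point is t = 4/3.
h''(4/3) has the same sign as -3 < 0, so this is a local maximum.
h(4/3) = (3)·e^(-4/3) ≈ 0.7908.

0.7908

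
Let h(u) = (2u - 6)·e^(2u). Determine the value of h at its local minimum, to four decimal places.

Differentiating with the product rule gives h'(u) = (4u - 10)·e^(2u). Since e^(2u) > 0, the only critical point is u = 5/2.
h''(5/2) has the same sign as 4 > 0, so this is a local minimum.
h(5/2) = (-1)·e^(5) ≈ -148.4132.

-148.4132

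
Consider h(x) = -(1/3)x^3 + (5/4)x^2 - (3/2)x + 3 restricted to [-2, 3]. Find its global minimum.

The derivative is -x^2 + (5/2)x - 3/2, which vanishes at x = 1 and x = 3/2.
Compare values at every candidate in [-2, 3]: h(-2) = 41/3, h(1) = 29/12, h(3/2) = 39/16, h(3) = 3/4.
Hence the absolute minimum is 3/4 at x = 3.

3/4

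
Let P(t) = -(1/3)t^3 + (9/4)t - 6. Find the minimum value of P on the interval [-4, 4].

The derivative is -t^2 + 9/4, which vanishes at t = -3/2 and t = 3/2.
Compare values at every candidate in [-4, 4]: P(-4) = 19/3; P(-3/2) = -33/4; P(3/2) = -15/4; P(4) = -55/3.
So the minimum is P(4) = -55/3.

-55/3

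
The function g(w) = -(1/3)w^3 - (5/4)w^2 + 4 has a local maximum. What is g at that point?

4

g'(w) = -w^2 - (5/2)w. Setting g'(w) = 0 gives w ∈ {-5/2, 0}.
g''(w) = -2w - 5/2. g''(-5/2) = 5/2 > 0 ⇒ local minimum; g''(0) = -5/2 < 0 ⇒ local maximum.
Thus g has its local maximum at w = 0, with value 4.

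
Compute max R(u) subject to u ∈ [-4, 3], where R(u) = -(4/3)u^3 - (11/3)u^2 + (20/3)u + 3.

The derivative is -4u^2 - (22/3)u + 20/3, which vanishes at u = -5/2 and u = 2/3.
Evaluating at the critical points and endpoints: R(-4) = 3,  R(-5/2) = -63/4,  R(2/3) = 439/81,  R(3) = -46.
So the maximum is R(2/3) = 439/81.

439/81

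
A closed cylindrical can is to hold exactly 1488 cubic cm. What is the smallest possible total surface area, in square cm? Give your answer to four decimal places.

721.5224

With radius r and height h, πr²h = 1488 so h = 1488/(πr²), and S(r) = 2πr² + 2πrh = 2πr² + 2·1488/r.
S'(r) = 4πr − 2·1488/r² = 0 ⇒ r³ = 1488/(2π), so r ≈ 6.1869 and h = 2r ≈ 12.3738.
S''(r) = 4π + 4·1488/r³ > 0, so this is the minimum; S ≈ 721.5224.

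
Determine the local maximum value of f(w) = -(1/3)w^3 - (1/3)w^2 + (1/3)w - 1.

-76/81

Critical points: f'(w) = -w^2 - (2/3)w + 1/3 vanishes at w = -1, 1/3.
Since f''(w) = -2w - 2/3, we get f''(-1) = 4/3 > 0 ⇒ local minimum; f''(1/3) = -4/3 < 0 ⇒ local maximum.
Thus f has its local maximum at w = 1/3, with value -76/81.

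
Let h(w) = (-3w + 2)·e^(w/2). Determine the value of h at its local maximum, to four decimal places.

h'(w) = (-3)·e^(w/2) + (-3w + 2)·(1/2)·e^(w/2) = (-(3/2)w - 2)·e^(w/2). Since e^(w/2) > 0, the only critical point is w = -4/3.
h''(-4/3) has the same sign as -3/2 < 0, so this is a local maximum.
h(-4/3) = (6)·e^(-2/3) ≈ 3.0805.

3.0805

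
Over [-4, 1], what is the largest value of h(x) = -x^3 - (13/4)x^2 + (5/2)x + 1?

3

Differentiating, h'(x) = -3x^2 - (13/2)x + 5/2; which vanishes at x = -5/2 and x = 1/3.
Candidates: h(-4) = 3, h(-5/2) = -159/16, h(1/3) = 155/108, h(1) = -3/4.
Hence the absolute maximum is 3 at x = -4.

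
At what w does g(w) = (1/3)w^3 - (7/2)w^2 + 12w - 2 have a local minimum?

4

Critical points: g'(w) = w^2 - 7w + 12 vanishes at w = 3, 4.
Second-derivative test with g''(w) = 2w - 7: g''(3) = -1 < 0 ⇒ local maximum; g''(4) = 1 > 0 ⇒ local minimum.
So the local minimum value is g(4) = 34/3.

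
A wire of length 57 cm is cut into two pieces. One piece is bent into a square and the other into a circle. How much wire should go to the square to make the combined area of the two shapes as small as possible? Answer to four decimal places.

Let x be the length used for the square. Square side x/4; circle radius (57−x)/(2π).
A(x) = (x/4)² + π·((57−x)/(2π))² = x²/16 + (57−x)²/(4π) for 0 ≤ x ≤ 57. A'(x) = x/8 − (57−x)/(2π) = 0 gives x = 4·57/(π+4) ≈ 31.9257.
A'' = 1/8 + 1/(2π) > 0, so this gives the minimum combined area; x ≈ 31.9257 cm to the square.

31.9257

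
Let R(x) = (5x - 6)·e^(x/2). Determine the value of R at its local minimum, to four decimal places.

By the product rule, R'(x) = ((5/2)x + 2)·e^(x/2). Since e^(x/2) > 0, the only critical point is x = -4/5.
R''(-4/5) has the same sign as 5/2 > 0, so this is a local minimum.
R(-4/5) = (-10)·e^(-2/5) ≈ -6.7032.

-6.7032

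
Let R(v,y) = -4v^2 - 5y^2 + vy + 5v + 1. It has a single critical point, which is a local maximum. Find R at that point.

204/79

∂R/∂v = -8v + y + 5 = 0 and ∂R/∂y = v - 10y = 0, so (v, y) = (50/79, 5/79).
The Hessian has R_{vv} = -8, R_{yy} = -10, R_{vy} = 1, giving D = 79 > 0 with R_{vv} < 0, so the point is a local maximum.
R(50/79, 5/79) = 204/79.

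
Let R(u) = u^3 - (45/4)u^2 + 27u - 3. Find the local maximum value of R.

Critical points: R'(u) = 3u^2 - (45/2)u + 27 vanishes at u = 3/2, 6.
Since R''(u) = 6u - 45/2, we get R''(3/2) = -27/2 < 0 ⇒ local maximum; R''(6) = 27/2 > 0 ⇒ local minimum.
Thus R has its local maximum at u = 3/2, with value 249/16.

249/16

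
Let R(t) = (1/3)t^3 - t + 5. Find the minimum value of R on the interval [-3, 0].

-1

Differentiating, R'(t) = t^2 - 1; whose only zero in [-3, 0] is t = -1.
Evaluating at the critical points and endpoints: R(-3) = -1; R(-1) = 17/3; R(0) = 5.
So the minimum is R(-3) = -1.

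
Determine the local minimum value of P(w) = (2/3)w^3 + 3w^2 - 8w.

P'(w) = 2w^2 + 6w - 8 = 0 at w = -4, 1.
P''(w) = 4w + 6. P''(-4) = -10 < 0 ⇒ local maximum; P''(1) = 10 > 0 ⇒ local minimum.
So the local minimum value is P(1) = -13/3.

-13/3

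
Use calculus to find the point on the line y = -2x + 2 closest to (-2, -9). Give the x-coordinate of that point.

4

Minimize D(x)^2 = (x + 2)^2 + (-2x + 11)^2.
d/dx[D^2] = 2(x + 2) + 2·(-2)·(-2x + 11) = 0 ⇒ x = 4.
Then y = -6 and the distance is √(45) ≈ 6.7082.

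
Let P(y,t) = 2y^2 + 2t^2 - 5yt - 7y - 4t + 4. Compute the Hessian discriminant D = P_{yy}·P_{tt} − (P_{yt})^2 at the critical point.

-9

∂P/∂y = 4y - 5t - 7 = 0 and ∂P/∂t = -5y + 4t - 4 = 0, so (y, t) = (-16/3, -17/3).
The Hessian has P_{yy} = 4, P_{tt} = 4, P_{yt} = -5, giving D = -9 < 0, so the point is a saddle point.
D = (4)·(4) − (-5)^2 = -9.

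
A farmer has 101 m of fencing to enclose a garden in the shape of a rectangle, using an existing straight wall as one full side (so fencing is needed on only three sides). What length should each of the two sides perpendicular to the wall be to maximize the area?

Let the sides perpendicular to the wall have length x and the parallel side y, so 2x + y = 101 and the area is A = xy = x(101 − 2x).
A'(x) = 101 − 4x = 0 gives x = 101/4, and A''(x) = −4 < 0 confirms a maximum.
Then y = 101 − 2·101/4 = 101/2 and A = 10201/8.

101/4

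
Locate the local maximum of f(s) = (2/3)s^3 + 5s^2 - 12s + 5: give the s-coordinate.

-6

Critical points: f'(s) = 2s^2 + 10s - 12 vanishes at s = -6, 1.
f''(s) = 4s + 10. f''(-6) = -14 < 0 ⇒ local maximum; f''(1) = 14 > 0 ⇒ local minimum.
So the local maximum value is f(-6) = 113.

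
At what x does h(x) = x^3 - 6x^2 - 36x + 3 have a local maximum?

Critical points: h'(x) = 3x^2 - 12x - 36 vanishes at x = -2, 6.
h''(x) = 6x - 12. h''(-2) = -24 < 0 ⇒ local maximum; h''(6) = 24 > 0 ⇒ local minimum.
So the local maximum value is h(-2) = 43.

-2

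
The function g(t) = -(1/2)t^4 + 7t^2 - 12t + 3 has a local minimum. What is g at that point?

-5/2

g'(t) = -2t^3 + 14t - 12 = 0 at t = -3, 1, 2.
Since g''(t) = -6t^2 + 14, we get g''(-3) = -40 < 0 ⇒ local maximum; g''(1) = 8 > 0 ⇒ local minimum; g''(2) = -10 < 0 ⇒ local maximum.
Thus g has its local minimum at t = 1, with value -5/2.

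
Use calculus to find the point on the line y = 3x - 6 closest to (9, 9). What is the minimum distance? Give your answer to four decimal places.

Minimize D(x)^2 = (x - 9)^2 + (3x - 15)^2.
d/dx[D^2] = 2(x - 9) + 2·3·(3x - 15) = 0 ⇒ x = 27/5.
Then y = 51/5 and the distance is √(72/5) ≈ 3.7947.

3.7947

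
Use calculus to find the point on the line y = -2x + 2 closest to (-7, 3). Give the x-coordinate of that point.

-9/5

Minimize D(x)^2 = (x + 7)^2 + (-2x - 1)^2.
d/dx[D^2] = 2(x + 7) + 2·(-2)·(-2x - 1) = 0 ⇒ x = -9/5.
Then y = 28/5 and the distance is √(169/5) ≈ 5.8138.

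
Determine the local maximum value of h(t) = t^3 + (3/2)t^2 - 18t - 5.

71/2

Critical points: h'(t) = 3t^2 + 3t - 18 vanishes at t = -3, 2.
h''(t) = 6t + 3. h''(-3) = -15 < 0 ⇒ local maximum; h''(2) = 15 > 0 ⇒ local minimum.
The local maximum is h(-3) = 71/2.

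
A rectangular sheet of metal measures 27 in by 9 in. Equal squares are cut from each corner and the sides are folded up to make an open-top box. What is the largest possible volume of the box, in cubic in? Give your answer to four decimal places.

230.0470

With cut size x, the volume is V(x) = x(27 − 2x)(9 − 2x) for 0 < x < 4.5.
V'(x) = 12x^2 − 144x + 243. Setting V'(x) = 0 gives x ≈ 2.0314 (the root in (0, 4.5)).
V''(x) = 24x − 144 is negative there, so this is the maximum; V ≈ 230.0470.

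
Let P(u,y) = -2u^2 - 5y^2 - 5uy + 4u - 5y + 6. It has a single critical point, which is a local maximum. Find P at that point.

64/3

∂P/∂u = -4u - 5y + 4 = 0 and ∂P/∂y = -5u - 10y - 5 = 0, so (u, y) = (13/3, -8/3).
The Hessian has P_{uu} = -4, P_{yy} = -10, P_{uy} = -5, giving D = 15 > 0 with P_{uu} < 0, so the point is a local maximum.
P(13/3, -8/3) = 64/3.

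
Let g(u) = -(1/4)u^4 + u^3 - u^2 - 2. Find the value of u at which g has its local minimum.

g'(u) = -u^3 + 3u^2 - 2u = 0 at u = 0, 1, 2.
g''(u) = -3u^2 + 6u - 2. g''(0) = -2 < 0 ⇒ local maximum; g''(1) = 1 > 0 ⇒ local minimum; g''(2) = -2 < 0 ⇒ local maximum.
Thus g has its local minimum at u = 1, with value -9/4.

1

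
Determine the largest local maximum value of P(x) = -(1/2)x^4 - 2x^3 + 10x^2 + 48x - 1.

277/2

Critical points: P'(x) = -2x^3 - 6x^2 + 20x + 48 vanishes at x = -4, -2, 3.
P''(x) = -6x^2 - 12x + 20. P''(-4) = -28 < 0 ⇒ local maximum; P''(-2) = 20 > 0 ⇒ local minimum; P''(3) = -70 < 0 ⇒ local maximum.
The largest local maximum is P(3) = 277/2.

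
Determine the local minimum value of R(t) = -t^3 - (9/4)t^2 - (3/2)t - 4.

-15/4

R'(t) = -3t^2 - (9/2)t - 3/2. Setting R'(t) = 0 gives t ∈ {-1, -1/2}.
R''(t) = -6t - 9/2. R''(-1) = 3/2 > 0 ⇒ local minimum; R''(-1/2) = -3/2 < 0 ⇒ local maximum.
The local minimum is R(-1) = -15/4.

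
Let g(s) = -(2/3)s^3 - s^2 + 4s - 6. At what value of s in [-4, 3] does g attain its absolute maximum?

The derivative is -2s^2 - 2s + 4, which vanishes at s = -2 and s = 1.
Evaluating at the critical points and endpoints: g(-4) = 14/3,  g(-2) = -38/3,  g(1) = -11/3,  g(3) = -21.
Hence the absolute maximum is 14/3 at s = -4.

-4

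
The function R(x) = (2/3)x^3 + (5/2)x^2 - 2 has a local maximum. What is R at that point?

R'(x) = 2x^2 + 5x. Setting R'(x) = 0 gives x ∈ {-5/2, 0}.
Second-derivative test with R''(x) = 4x + 5: R''(-5/2) = -5 < 0 ⇒ local maximum; R''(0) = 5 > 0 ⇒ local minimum.
The local maximum is R(-5/2) = 77/24.

77/24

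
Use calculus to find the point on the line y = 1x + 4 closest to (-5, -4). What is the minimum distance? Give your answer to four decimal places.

2.1213

Minimize D(x)^2 = (x + 5)^2 + (x + 8)^2.
d/dx[D^2] = 2(x + 5) + 2·1·(x + 8) = 0 ⇒ x = -13/2.
Then y = -5/2 and the distance is √(9/2) ≈ 2.1213.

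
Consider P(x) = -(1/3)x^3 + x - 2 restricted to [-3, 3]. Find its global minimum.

-8

Differentiating, P'(x) = -x^2 + 1; which vanishes at x = -1 and x = 1.
Candidates: P(-3) = 4, P(-1) = -8/3, P(1) = -4/3, P(3) = -8.
The minimum over the interval is -8, attained at x = 3.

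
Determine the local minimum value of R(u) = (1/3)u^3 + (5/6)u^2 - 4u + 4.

76/81

R'(u) = u^2 + (5/3)u - 4. Setting R'(u) = 0 gives u ∈ {-3, 4/3}.
Second-derivative test with R''(u) = 2u + 5/3: R''(-3) = -13/3 < 0 ⇒ local maximum; R''(4/3) = 13/3 > 0 ⇒ local minimum.
The local minimum is R(4/3) = 76/81.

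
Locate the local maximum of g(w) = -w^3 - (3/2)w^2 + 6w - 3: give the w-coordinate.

g'(w) = -3w^2 - 3w + 6 = 0 at w = -2, 1.
g''(w) = -6w - 3. g''(-2) = 9 > 0 ⇒ local minimum; g''(1) = -9 < 0 ⇒ local maximum.
So the local maximum value is g(1) = 1/2.

1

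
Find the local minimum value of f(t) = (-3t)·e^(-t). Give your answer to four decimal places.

-1.1036

f'(t) = (-3)·e^(-t) + (-3t)·(-1)·e^(-t) = (3t - 3)·e^(-t). Since e^(-t) > 0, the only critical point is t = 1.
f''(1) has the same sign as 3 > 0, so this is a local minimum.
f(1) = (-3)·e^(-1) ≈ -1.1036.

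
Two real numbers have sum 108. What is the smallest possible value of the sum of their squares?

5832

With a + b = 108, a^2 + b^2 = a^2 + (108 − a)^2.
The derivative 2a − 2(108 − a) = 4a − 216 vanishes at a = 54; second derivative 4 > 0, a minimum.
The minimum is 2·(54)^2 = 5832.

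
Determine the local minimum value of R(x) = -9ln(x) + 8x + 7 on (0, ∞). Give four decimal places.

R'(x) = -9/x + 8 = 0 gives x = 9/8.
R''(x) = 9/x², which is positive for x > 0, so this is a local minimum.
R(9/8) = -9·ln(9/8) + 9 + 7 ≈ 14.9400.

14.9400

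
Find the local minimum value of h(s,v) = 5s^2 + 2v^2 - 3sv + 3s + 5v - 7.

∂h/∂s = 10s - 3v + 3 = 0 and ∂h/∂v = -3s + 4v + 5 = 0, so (s, v) = (-27/31, -59/31).
The Hessian has h_{ss} = 10, h_{vv} = 4, h_{sv} = -3, giving D = 31 > 0 with h_{ss} > 0, so the point is a local minimum.
h(-27/31, -59/31) = -405/31.

-405/31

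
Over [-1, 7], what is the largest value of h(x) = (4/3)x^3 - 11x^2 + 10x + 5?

89/12

h'(x) = 4x^2 - 22x + 10, which vanishes at x = 1/2 and x = 5.
Compare values at every candidate in [-1, 7]: h(-1) = -52/3,  h(1/2) = 89/12,  h(5) = -160/3,  h(7) = -20/3.
Hence the absolute maximum is 89/12 at x = 1/2.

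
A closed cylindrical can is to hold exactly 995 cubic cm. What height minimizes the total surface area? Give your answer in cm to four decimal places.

With radius r and height h, πr²h = 995 so h = 995/(πr²), and S(r) = 2πr² + 2πrh = 2πr² + 2·995/r.
S'(r) = 4πr − 2·995/r² = 0 ⇒ r³ = 995/(2π), so r ≈ 5.4102 and h = 2r ≈ 10.8204.
S''(r) = 4π + 4·995/r³ > 0, so this is the minimum; S ≈ 551.7342.

10.8204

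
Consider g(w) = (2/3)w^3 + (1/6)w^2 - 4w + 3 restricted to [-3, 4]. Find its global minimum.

g'(w) = 2w^2 + (1/3)w - 4, which vanishes at w = -3/2 and w = 4/3.
Compare values at every candidate in [-3, 4]: g(-3) = -3/2; g(-3/2) = 57/8; g(4/3) = -37/81; g(4) = 97/3.
So the minimum is g(-3) = -3/2.

-3/2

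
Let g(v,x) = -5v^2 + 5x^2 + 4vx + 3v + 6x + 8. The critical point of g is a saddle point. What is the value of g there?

∂g/∂v = -10v + 4x + 3 = 0 and ∂g/∂x = 4v + 10x + 6 = 0, so (v, x) = (3/58, -18/29).
The Hessian has g_{vv} = -10, g_{xx} = 10, g_{vx} = 4, giving D = -116 < 0, so the point is a saddle point.
g(3/58, -18/29) = 721/116.

721/116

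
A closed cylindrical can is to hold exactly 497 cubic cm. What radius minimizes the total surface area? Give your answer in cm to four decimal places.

4.2927

With radius r and height h, πr²h = 497 so h = 497/(πr²), and S(r) = 2πr² + 2πrh = 2πr² + 2·497/r.
S'(r) = 4πr − 2·497/r² = 0 ⇒ r³ = 497/(2π), so r ≈ 4.2927 and h = 2r ≈ 8.5853.
S''(r) = 4π + 4·497/r³ > 0, so this is the minimum; S ≈ 347.3379.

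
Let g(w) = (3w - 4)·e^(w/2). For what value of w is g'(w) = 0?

-2/3

Differentiating with the product rule gives g'(w) = ((3/2)w + 1)·e^(w/2). Since e^(w/2) > 0, the only critical point is w = -2/3.
g''(-2/3) has the same sign as 3/2 > 0, so this is a local minimum.
g(-2/3) = (-6)·e^(-1/3) ≈ -4.2992.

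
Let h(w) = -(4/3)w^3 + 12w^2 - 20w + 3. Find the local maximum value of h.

109/3

Critical points: h'(w) = -4w^2 + 24w - 20 vanishes at w = 1, 5.
Since h''(w) = -8w + 24, we get h''(1) = 16 > 0 ⇒ local minimum; h''(5) = -16 < 0 ⇒ local maximum.
So the local maximum value is h(5) = 109/3.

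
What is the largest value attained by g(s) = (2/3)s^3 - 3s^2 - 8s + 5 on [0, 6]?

The derivative is 2s^2 - 6s - 8, whose only zero in [0, 6] is s = 4.
Evaluating at the critical points and endpoints: g(0) = 5,  g(4) = -97/3,  g(6) = -7.
The maximum over the interval is 5, attained at s = 0.

5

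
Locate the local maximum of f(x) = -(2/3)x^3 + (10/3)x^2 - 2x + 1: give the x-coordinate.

f'(x) = -2x^2 + (20/3)x - 2 = 0 at x = 1/3, 3.
f''(x) = -4x + 20/3. f''(1/3) = 16/3 > 0 ⇒ local minimum; f''(3) = -16/3 < 0 ⇒ local maximum.
Thus f has its local maximum at x = 3, with value 7.

3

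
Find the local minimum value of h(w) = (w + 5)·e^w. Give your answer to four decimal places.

h'(w) = 1·e^w + (w + 5)·1·e^w = (w + 6)·e^w. Since e^w > 0, the only critical point is w = -6.
h''(-6) has the same sign as 1 > 0, so this is a local minimum.
h(-6) = (-1)·e^(-6) ≈ -0.0025.

-0.0025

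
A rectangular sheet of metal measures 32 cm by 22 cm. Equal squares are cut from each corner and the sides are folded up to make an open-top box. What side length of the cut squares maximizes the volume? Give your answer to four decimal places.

With cut size x, the volume is V(x) = x(32 − 2x)(22 − 2x) for 0 < x < 11.
V'(x) = 12x^2 − 216x + 704. Setting V'(x) = 0 gives x ≈ 4.2742 (the root in (0, 11)).
V''(x) = 24x − 216 is negative there, so this is the maximum; V ≈ 1348.3457.

4.2742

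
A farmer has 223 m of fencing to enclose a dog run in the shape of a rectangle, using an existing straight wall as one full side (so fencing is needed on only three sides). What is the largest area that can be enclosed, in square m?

49729/8

Let the sides perpendicular to the wall have length x and the parallel side y, so 2x + y = 223 and the area is A = xy = x(223 − 2x).
A'(x) = 223 − 4x = 0 gives x = 223/4, and A''(x) = −4 < 0 confirms a maximum.
Then y = 223 − 2·223/4 = 223/2 and A = 49729/8.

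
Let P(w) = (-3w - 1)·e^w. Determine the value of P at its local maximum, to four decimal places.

Differentiating with the product rule gives P'(w) = (-3w - 4)·e^w. Since e^w > 0, the only critical point is w = -4/3.
P''(-4/3) has the same sign as -3 < 0, so this is a local maximum.
P(-4/3) = (3)·e^(-4/3) ≈ 0.7908.

0.7908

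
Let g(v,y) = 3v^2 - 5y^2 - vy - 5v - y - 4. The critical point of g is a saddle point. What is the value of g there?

∂g/∂v = 6v - y - 5 = 0 and ∂g/∂y = -v - 10y - 1 = 0, so (v, y) = (49/61, -11/61).
The Hessian has g_{vv} = 6, g_{yy} = -10, g_{vy} = -1, giving D = -61 < 0, so the point is a saddle point.
g(49/61, -11/61) = -361/61.

-361/61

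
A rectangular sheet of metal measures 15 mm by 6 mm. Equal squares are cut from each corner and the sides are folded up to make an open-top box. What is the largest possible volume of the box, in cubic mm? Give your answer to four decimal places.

With cut size x, the volume is V(x) = x(15 − 2x)(6 − 2x) for 0 < x < 3.
V'(x) = 12x^2 − 84x + 90. Setting V'(x) = 0 gives x ≈ 1.3206 (the root in (0, 3)).
V''(x) = 24x − 84 is negative there, so this is the maximum; V ≈ 54.8191.

54.8191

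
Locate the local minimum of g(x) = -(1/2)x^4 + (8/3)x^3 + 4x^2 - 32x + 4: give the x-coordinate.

2

Critical points: g'(x) = -2x^3 + 8x^2 + 8x - 32 vanishes at x = -2, 2, 4.
Since g''(x) = -6x^2 + 16x + 8, we get g''(-2) = -48 < 0 ⇒ local maximum; g''(2) = 16 > 0 ⇒ local minimum; g''(4) = -24 < 0 ⇒ local maximum.
Thus g has its local minimum at x = 2, with value -92/3.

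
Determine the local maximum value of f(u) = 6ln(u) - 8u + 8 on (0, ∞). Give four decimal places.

f'(u) = 6/u − 8 = 0 gives u = 3/4.
f''(u) = -6/u², which is negative for u > 0, so this is a local maximum.
f(3/4) = 6·ln(3/4) - 6 + 8 ≈ 0.2739.

0.2739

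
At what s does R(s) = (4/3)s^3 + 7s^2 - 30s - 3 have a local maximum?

Critical points: R'(s) = 4s^2 + 14s - 30 vanishes at s = -5, 3/2.
R''(s) = 8s + 14. R''(-5) = -26 < 0 ⇒ local maximum; R''(3/2) = 26 > 0 ⇒ local minimum.
So the local maximum value is R(-5) = 466/3.

-5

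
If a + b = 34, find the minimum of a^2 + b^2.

578

With a + b = 34, a^2 + b^2 = a^2 + (34 − a)^2.
The derivative 2a − 2(34 − a) = 4a − 68 vanishes at a = 17; second derivative 4 > 0, a minimum.
The minimum is 2·(17)^2 = 578.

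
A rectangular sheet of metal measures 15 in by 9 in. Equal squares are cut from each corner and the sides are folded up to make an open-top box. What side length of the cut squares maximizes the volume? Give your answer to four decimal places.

1.8206

With cut size x, the volume is V(x) = x(15 − 2x)(9 − 2x) for 0 < x < 4.5.
V'(x) = 12x^2 − 96x + 135. Setting V'(x) = 0 gives x ≈ 1.8206 (the root in (0, 4.5)).
V''(x) = 24x − 96 is negative there, so this is the maximum; V ≈ 110.8191.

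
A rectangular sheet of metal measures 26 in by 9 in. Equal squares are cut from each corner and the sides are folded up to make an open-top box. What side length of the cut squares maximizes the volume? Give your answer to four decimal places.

2.0218

With cut size x, the volume is V(x) = x(26 − 2x)(9 − 2x) for 0 < x < 4.5.
V'(x) = 12x^2 − 140x + 234. Setting V'(x) = 0 gives x ≈ 2.0218 (the root in (0, 4.5)).
V''(x) = 24x − 140 is negative there, so this is the maximum; V ≈ 220.0218.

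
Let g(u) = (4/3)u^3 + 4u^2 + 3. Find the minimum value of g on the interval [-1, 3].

g'(u) = 4u^2 + 8u, whose only zero in [-1, 3] is u = 0.
Evaluating at the critical points and endpoints: g(-1) = 17/3,  g(0) = 3,  g(3) = 75.
The minimum over the interval is 3, attained at u = 0.

3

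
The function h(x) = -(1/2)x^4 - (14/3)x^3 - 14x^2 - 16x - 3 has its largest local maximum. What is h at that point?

h'(x) = -2x^3 - 14x^2 - 28x - 16. Setting h'(x) = 0 gives x ∈ {-4, -2, -1}.
Second-derivative test with h''(x) = -6x^2 - 28x - 28: h''(-4) = -12 < 0 ⇒ local maximum; h''(-2) = 4 > 0 ⇒ local minimum; h''(-1) = -6 < 0 ⇒ local maximum.
The largest local maximum is h(-4) = 23/3.

23/3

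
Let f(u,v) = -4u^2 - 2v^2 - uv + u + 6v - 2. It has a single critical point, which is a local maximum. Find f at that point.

∂f/∂u = -8u - v + 1 = 0 and ∂f/∂v = -u - 4v + 6 = 0, so (u, v) = (-2/31, 47/31).
The Hessian has f_{uu} = -8, f_{vv} = -4, f_{uv} = -1, giving D = 31 > 0 with f_{uu} < 0, so the point is a local maximum.
f(-2/31, 47/31) = 78/31.

78/31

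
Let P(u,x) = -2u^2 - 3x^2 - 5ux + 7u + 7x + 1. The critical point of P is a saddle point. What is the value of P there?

1

∂P/∂u = -4u - 5x + 7 = 0 and ∂P/∂x = -5u - 6x + 7 = 0, so (u, x) = (-7, 7).
The Hessian has P_{uu} = -4, P_{xx} = -6, P_{ux} = -5, giving D = -1 < 0, so the point is a saddle point.
P(-7, 7) = 1.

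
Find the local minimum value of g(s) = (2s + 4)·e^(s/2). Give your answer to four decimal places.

-0.5413

Differentiating with the product rule gives g'(s) = (s + 4)·e^(s/2). Since e^(s/2) > 0, the only critical point is s = -4.
g''(-4) has the same sign as 1 > 0, so this is a local minimum.
g(-4) = (-4)·e^(-2) ≈ -0.5413.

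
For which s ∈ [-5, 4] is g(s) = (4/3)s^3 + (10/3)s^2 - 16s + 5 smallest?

4/3

The derivative is 4s^2 + (20/3)s - 16, which vanishes at s = -3 and s = 4/3.
Evaluating at the critical points and endpoints: g(-5) = 5/3; g(-3) = 47; g(4/3) = -587/81; g(4) = 239/3.
The minimum over the interval is -587/81, attained at s = 4/3.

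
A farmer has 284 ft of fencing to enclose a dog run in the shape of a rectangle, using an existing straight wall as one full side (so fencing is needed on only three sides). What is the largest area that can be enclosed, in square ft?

10082

Let the sides perpendicular to the wall have length x and the parallel side y, so 2x + y = 284 and the area is A = xy = x(284 − 2x).
A'(x) = 284 − 4x = 0 gives x = 71, and A''(x) = −4 < 0 confirms a maximum.
Then y = 284 − 2·71 = 142 and A = 10082.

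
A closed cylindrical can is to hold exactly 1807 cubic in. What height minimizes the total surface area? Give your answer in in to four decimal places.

With radius r and height h, πr²h = 1807 so h = 1807/(πr²), and S(r) = 2πr² + 2πrh = 2πr² + 2·1807/r.
S'(r) = 4πr − 2·1807/r² = 0 ⇒ r³ = 1807/(2π), so r ≈ 6.6007 and h = 2r ≈ 13.2015.
S''(r) = 4π + 4·1807/r³ > 0, so this is the minimum; S ≈ 821.2713.

13.2015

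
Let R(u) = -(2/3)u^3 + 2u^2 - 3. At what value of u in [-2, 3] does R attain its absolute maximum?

-2

The derivative is -2u^2 + 4u, which vanishes at u = 0 and u = 2.
Candidates: R(-2) = 31/3; R(0) = -3; R(2) = -1/3; R(3) = -3.
The maximum over the interval is 31/3, attained at u = -2.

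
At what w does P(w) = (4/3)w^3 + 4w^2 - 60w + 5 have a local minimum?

Critical points: P'(w) = 4w^2 + 8w - 60 vanishes at w = -5, 3.
P''(w) = 8w + 8. P''(-5) = -32 < 0 ⇒ local maximum; P''(3) = 32 > 0 ⇒ local minimum.
Thus P has its local minimum at w = 3, with value -103.

3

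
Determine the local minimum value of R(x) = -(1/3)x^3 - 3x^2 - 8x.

R'(x) = -x^2 - 6x - 8 = 0 at x = -4, -2.
Second-derivative test with R''(x) = -2x - 6: R''(-4) = 2 > 0 ⇒ local minimum; R''(-2) = -2 < 0 ⇒ local maximum.
Thus R has its local minimum at x = -4, with value 16/3.

16/3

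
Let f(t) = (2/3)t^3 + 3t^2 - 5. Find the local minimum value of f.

-5

f'(t) = 2t^2 + 6t = 0 at t = -3, 0.
Since f''(t) = 4t + 6, we get f''(-3) = -6 < 0 ⇒ local maximum; f''(0) = 6 > 0 ⇒ local minimum.
So the local minimum value is f(0) = -5.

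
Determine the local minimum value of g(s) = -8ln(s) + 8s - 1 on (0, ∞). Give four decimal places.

g'(s) = -8/s + 8 = 0 gives s = 1.
g''(s) = 8/s², which is positive for s > 0, so this is a local minimum.
g(1) = -8·ln(1) + 8 - 1 ≈ 7.0000.

7.0000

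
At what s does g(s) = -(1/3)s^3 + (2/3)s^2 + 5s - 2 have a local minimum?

-5/3

Critical points: g'(s) = -s^2 + (4/3)s + 5 vanishes at s = -5/3, 3.
Second-derivative test with g''(s) = -2s + 4/3: g''(-5/3) = 14/3 > 0 ⇒ local minimum; g''(3) = -14/3 < 0 ⇒ local maximum.
Thus g has its local minimum at s = -5/3, with value -562/81.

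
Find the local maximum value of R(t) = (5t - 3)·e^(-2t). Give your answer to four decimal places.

0.2770

Differentiating with the product rule gives R'(t) = (-10t + 11)·e^(-2t). Since e^(-2t) > 0, the only critical point is t = 11/10.
R''(11/10) has the same sign as -10 < 0, so this is a local maximum.
R(11/10) = (5/2)·e^(-11/5) ≈ 0.2770.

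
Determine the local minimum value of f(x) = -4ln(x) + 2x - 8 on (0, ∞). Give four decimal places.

-6.7726

f'(x) = -4/x + 2 = 0 gives x = 2.
f''(x) = 4/x², which is positive for x > 0, so this is a local minimum.
f(2) = -4·ln(2) + 4 - 8 ≈ -6.7726.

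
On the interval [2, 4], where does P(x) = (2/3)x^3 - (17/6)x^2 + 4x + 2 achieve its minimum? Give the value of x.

Differentiating, P'(x) = 2x^2 - (17/3)x + 4; which has no zeros in [2, 4].
Evaluating at the critical points and endpoints: P(2) = 4, P(4) = 46/3.
Hence the absolute minimum is 4 at x = 2.

2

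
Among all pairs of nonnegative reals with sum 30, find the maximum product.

225

With x + y = 30, the product is P(x) = x(30 − x).
P'(x) = 30 − 2x = 0 gives x = 15; P'' = −2 < 0, so this is the maximum.
P = 15·15 = 225.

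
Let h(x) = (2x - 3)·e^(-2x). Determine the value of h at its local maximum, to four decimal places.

By the product rule, h'(x) = (-4x + 8)·e^(-2x). Since e^(-2x) > 0, the only critical point is x = 2.
h''(2) has the same sign as -4 < 0, so this is a local maximum.
h(2) = (1)·e^(-4) ≈ 0.0183.

0.0183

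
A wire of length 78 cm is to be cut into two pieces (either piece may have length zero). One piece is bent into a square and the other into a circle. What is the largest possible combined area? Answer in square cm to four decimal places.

484.1493

Let x be the length used for the square. Square side x/4; circle radius (78−x)/(2π).
A(x) = (x/4)² + π·((78−x)/(2π))² = x²/16 + (78−x)²/(4π) for 0 ≤ x ≤ 78. A'(x) = x/8 − (78−x)/(2π) = 0 gives x = 4·78/(π+4) ≈ 43.6877.
A'' > 0, so the interior critical point is a minimum; the maximum is at an endpoint. A(0) = 484.1493 and A(78) = 380.2500, so the largest area is 484.1493.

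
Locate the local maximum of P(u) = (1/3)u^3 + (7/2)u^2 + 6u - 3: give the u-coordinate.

-6

P'(u) = u^2 + 7u + 6. Setting P'(u) = 0 gives u ∈ {-6, -1}.
P''(u) = 2u + 7. P''(-6) = -5 < 0 ⇒ local maximum; P''(-1) = 5 > 0 ⇒ local minimum.
The local maximum is P(-6) = 15.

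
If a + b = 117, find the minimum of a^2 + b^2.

13689/2

With a + b = 117, a^2 + b^2 = a^2 + (117 − a)^2.
The derivative 2a − 2(117 − a) = 4a − 234 vanishes at a = 117/2; second derivative 4 > 0, a minimum.
The minimum is 2·(117/2)^2 = 13689/2.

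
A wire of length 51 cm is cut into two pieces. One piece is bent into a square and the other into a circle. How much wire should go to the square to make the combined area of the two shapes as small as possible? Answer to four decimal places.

Let x be the length used for the square. Square side x/4; circle radius (51−x)/(2π).
A(x) = (x/4)² + π·((51−x)/(2π))² = x²/16 + (51−x)²/(4π) for 0 ≤ x ≤ 51. A'(x) = x/8 − (51−x)/(2π) = 0 gives x = 4·51/(π+4) ≈ 28.5651.
A'' = 1/8 + 1/(2π) > 0, so this gives the minimum combined area; x ≈ 28.5651 cm to the square.

28.5651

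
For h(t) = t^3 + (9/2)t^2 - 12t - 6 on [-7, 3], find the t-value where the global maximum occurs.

Differentiating, h'(t) = 3t^2 + 9t - 12; which vanishes at t = -4 and t = 1.
Candidates: h(-7) = -89/2; h(-4) = 50; h(1) = -25/2; h(3) = 51/2.
So the maximum is h(-4) = 50.

-4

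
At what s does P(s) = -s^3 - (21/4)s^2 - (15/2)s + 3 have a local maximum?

-1

P'(s) = -3s^2 - (21/2)s - 15/2. Setting P'(s) = 0 gives s ∈ {-5/2, -1}.
Since P''(s) = -6s - 21/2, we get P''(-5/2) = 9/2 > 0 ⇒ local minimum; P''(-1) = -9/2 < 0 ⇒ local maximum.
The local maximum is P(-1) = 25/4.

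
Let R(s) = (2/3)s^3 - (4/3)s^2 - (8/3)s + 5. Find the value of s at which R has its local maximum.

R'(s) = 2s^2 - (8/3)s - 8/3. Setting R'(s) = 0 gives s ∈ {-2/3, 2}.
Second-derivative test with R''(s) = 4s - 8/3: R''(-2/3) = -16/3 < 0 ⇒ local maximum; R''(2) = 16/3 > 0 ⇒ local minimum.
So the local maximum value is R(-2/3) = 485/81.

-2/3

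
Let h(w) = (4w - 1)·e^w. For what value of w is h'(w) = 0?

-3/4

h'(w) = 4·e^w + (4w - 1)·1·e^w = (4w + 3)·e^w. Since e^w > 0, the only critical point is w = -3/4.
h''(-3/4) has the same sign as 4 > 0, so this is a local minimum.
h(-3/4) = (-4)·e^(-3/4) ≈ -1.8895.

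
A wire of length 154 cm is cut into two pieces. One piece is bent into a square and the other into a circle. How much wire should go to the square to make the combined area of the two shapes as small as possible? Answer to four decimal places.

Let x be the length used for the square. Square side x/4; circle radius (154−x)/(2π).
A(x) = (x/4)² + π·((154−x)/(2π))² = x²/16 + (154−x)²/(4π) for 0 ≤ x ≤ 154. A'(x) = x/8 − (154−x)/(2π) = 0 gives x = 4·154/(π+4) ≈ 86.2553.
A'' = 1/8 + 1/(2π) > 0, so this gives the minimum combined area; x ≈ 86.2553 cm to the square.

86.2553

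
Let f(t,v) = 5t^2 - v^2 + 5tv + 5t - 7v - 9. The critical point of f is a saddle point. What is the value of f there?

-2/9

∂f/∂t = 10t + 5v + 5 = 0 and ∂f/∂v = 5t - 2v - 7 = 0, so (t, v) = (5/9, -19/9).
The Hessian has f_{tt} = 10, f_{vv} = -2, f_{tv} = 5, giving D = -45 < 0, so the point is a saddle point.
f(5/9, -19/9) = -2/9.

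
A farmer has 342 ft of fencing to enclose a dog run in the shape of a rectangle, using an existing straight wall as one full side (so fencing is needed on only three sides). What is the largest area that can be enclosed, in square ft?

29241/2

Let the sides perpendicular to the wall have length x and the parallel side y, so 2x + y = 342 and the area is A = xy = x(342 − 2x).
A'(x) = 342 − 4x = 0 gives x = 171/2, and A''(x) = −4 < 0 confirms a maximum.
Then y = 342 − 2·171/2 = 171 and A = 29241/2.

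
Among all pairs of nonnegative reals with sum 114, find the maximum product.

3249

With x + y = 114, the product is P(x) = x(114 − x).
P'(x) = 114 − 2x = 0 gives x = 57; P'' = −2 < 0, so this is the maximum.
P = 57·57 = 3249.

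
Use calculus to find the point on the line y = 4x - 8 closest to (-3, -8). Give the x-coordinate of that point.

-3/17

Minimize D(x)^2 = (x + 3)^2 + (4x)^2.
d/dx[D^2] = 2(x + 3) + 2·4·(4x) = 0 ⇒ x = -3/17.
Then y = -148/17 and the distance is √(144/17) ≈ 2.9104.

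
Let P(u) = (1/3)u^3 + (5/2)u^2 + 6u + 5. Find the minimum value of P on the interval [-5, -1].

The derivative is u^2 + 5u + 6, which vanishes at u = -3 and u = -2.
Evaluating at the critical points and endpoints: P(-5) = -25/6,  P(-3) = 1/2,  P(-2) = 1/3,  P(-1) = 7/6.
The minimum over the interval is -25/6, attained at u = -5.

-25/6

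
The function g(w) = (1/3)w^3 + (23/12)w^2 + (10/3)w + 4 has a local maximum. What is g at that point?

g'(w) = w^2 + (23/6)w + 10/3 = 0 at w = -5/2, -4/3.
Since g''(w) = 2w + 23/6, we get g''(-5/2) = -7/6 < 0 ⇒ local maximum; g''(-4/3) = 7/6 > 0 ⇒ local minimum.
So the local maximum value is g(-5/2) = 39/16.

39/16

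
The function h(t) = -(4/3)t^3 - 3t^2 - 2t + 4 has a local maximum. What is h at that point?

53/12

Critical points: h'(t) = -4t^2 - 6t - 2 vanishes at t = -1, -1/2.
Second-derivative test with h''(t) = -8t - 6: h''(-1) = 2 > 0 ⇒ local minimum; h''(-1/2) = -2 < 0 ⇒ local maximum.
So the local maximum value is h(-1/2) = 53/12.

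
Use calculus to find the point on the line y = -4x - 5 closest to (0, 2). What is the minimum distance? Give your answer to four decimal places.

1.6977

Minimize D(x)^2 = (x + 0)^2 + (-4x - 7)^2.
d/dx[D^2] = 2(x + 0) + 2·(-4)·(-4x - 7) = 0 ⇒ x = -28/17.
Then y = 27/17 and the distance is √(49/17) ≈ 1.6977.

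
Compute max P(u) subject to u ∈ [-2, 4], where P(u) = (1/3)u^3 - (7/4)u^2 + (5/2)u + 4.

Differentiating, P'(u) = u^2 - (7/2)u + 5/2; which vanishes at u = 1 and u = 5/2.
Candidates: P(-2) = -32/3, P(1) = 61/12, P(5/2) = 217/48, P(4) = 22/3.
Hence the absolute maximum is 22/3 at u = 4.

22/3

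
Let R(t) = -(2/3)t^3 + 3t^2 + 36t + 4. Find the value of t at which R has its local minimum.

-3

Critical points: R'(t) = -2t^2 + 6t + 36 vanishes at t = -3, 6.
R''(t) = -4t + 6. R''(-3) = 18 > 0 ⇒ local minimum; R''(6) = -18 < 0 ⇒ local maximum.
Thus R has its local minimum at t = -3, with value -59.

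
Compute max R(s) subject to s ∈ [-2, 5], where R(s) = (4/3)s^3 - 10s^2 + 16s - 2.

The derivative is 4s^2 - 20s + 16, which vanishes at s = 1 and s = 4.
Evaluating at the critical points and endpoints: R(-2) = -254/3; R(1) = 16/3; R(4) = -38/3; R(5) = -16/3.
The maximum over the interval is 16/3, attained at s = 1.

16/3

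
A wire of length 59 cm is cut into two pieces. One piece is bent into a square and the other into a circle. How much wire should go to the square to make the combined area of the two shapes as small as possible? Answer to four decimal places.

33.0459

Let x be the length used for the square. Square side x/4; circle radius (59−x)/(2π).
A(x) = (x/4)² + π·((59−x)/(2π))² = x²/16 + (59−x)²/(4π) for 0 ≤ x ≤ 59. A'(x) = x/8 − (59−x)/(2π) = 0 gives x = 4·59/(π+4) ≈ 33.0459.
A'' = 1/8 + 1/(2π) > 0, so this gives the minimum combined area; x ≈ 33.0459 cm to the square.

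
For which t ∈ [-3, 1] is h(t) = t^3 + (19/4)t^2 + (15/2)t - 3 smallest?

-3

h'(t) = 3t^2 + (19/2)t + 15/2, which vanishes at t = -5/3 and t = -3/2.
Candidates: h(-3) = -39/4,  h(-5/3) = -749/108,  h(-3/2) = -111/16,  h(1) = 41/4.
So the minimum is h(-3) = -39/4.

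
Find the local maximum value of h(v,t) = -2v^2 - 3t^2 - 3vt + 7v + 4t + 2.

∂h/∂v = -4v - 3t + 7 = 0 and ∂h/∂t = -3v - 6t + 4 = 0, so (v, t) = (2, -1/3).
The Hessian has h_{vv} = -4, h_{tt} = -6, h_{vt} = -3, giving D = 15 > 0 with h_{vv} < 0, so the point is a local maximum.
h(2, -1/3) = 25/3.

25/3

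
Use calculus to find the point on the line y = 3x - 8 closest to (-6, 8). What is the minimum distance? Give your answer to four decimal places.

10.7517

Minimize D(x)^2 = (x + 6)^2 + (3x - 16)^2.
d/dx[D^2] = 2(x + 6) + 2·3·(3x - 16) = 0 ⇒ x = 21/5.
Then y = 23/5 and the distance is √(578/5) ≈ 10.7517.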